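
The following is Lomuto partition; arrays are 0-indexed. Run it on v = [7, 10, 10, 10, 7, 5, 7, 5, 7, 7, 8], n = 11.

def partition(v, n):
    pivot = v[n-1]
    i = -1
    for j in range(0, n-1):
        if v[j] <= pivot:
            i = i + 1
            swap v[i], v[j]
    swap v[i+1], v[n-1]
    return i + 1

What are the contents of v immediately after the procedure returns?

[7, 7, 5, 7, 5, 7, 7, 8, 10, 10, 10]

pivot=8, i=-1
j=0: 7≤8, i=0, swap(0,0) ⇒ [7, 10, 10, 10, 7, 5, 7, 5, 7, 7, 8]
j=1: 10>8, skip
j=2: 10>8, skip
j=3: 10>8, skip
j=4: 7≤8, i=1, swap(1,4) ⇒ [7, 7, 10, 10, 10, 5, 7, 5, 7, 7, 8]
j=5: 5≤8, i=2, swap(2,5) ⇒ [7, 7, 5, 10, 10, 10, 7, 5, 7, 7, 8]
j=6: 7≤8, i=3, swap(3,6) ⇒ [7, 7, 5, 7, 10, 10, 10, 5, 7, 7, 8]
j=7: 5≤8, i=4, swap(4,7) ⇒ [7, 7, 5, 7, 5, 10, 10, 10, 7, 7, 8]
j=8: 7≤8, i=5, swap(5,8) ⇒ [7, 7, 5, 7, 5, 7, 10, 10, 10, 7, 8]
j=9: 7≤8, i=6, swap(6,9) ⇒ [7, 7, 5, 7, 5, 7, 7, 10, 10, 10, 8]
swap(7,10) ⇒ [7, 7, 5, 7, 5, 7, 7, 8, 10, 10, 10]; return 7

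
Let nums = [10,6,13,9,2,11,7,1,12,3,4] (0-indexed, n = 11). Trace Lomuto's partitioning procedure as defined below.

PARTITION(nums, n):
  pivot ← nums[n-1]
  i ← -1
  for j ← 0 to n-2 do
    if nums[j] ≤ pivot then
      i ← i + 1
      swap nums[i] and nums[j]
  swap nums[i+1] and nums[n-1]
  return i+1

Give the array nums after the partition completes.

[2,1,3,4,10,11,7,6,12,13,9]

pivot=4, i=-1
j=0: 10>4, skip
j=1: 6>4, skip
j=2: 13>4, skip
j=3: 9>4, skip
j=4: 2≤4, i=0, swap(0,4) ⇒ [2,6,13,9,10,11,7,1,12,3,4]
j=5: 11>4, skip
j=6: 7>4, skip
j=7: 1≤4, i=1, swap(1,7) ⇒ [2,1,13,9,10,11,7,6,12,3,4]
j=8: 12>4, skip
j=9: 3≤4, i=2, swap(2,9) ⇒ [2,1,3,9,10,11,7,6,12,13,4]
swap(3,10) ⇒ [2,1,3,4,10,11,7,6,12,13,9]; return 3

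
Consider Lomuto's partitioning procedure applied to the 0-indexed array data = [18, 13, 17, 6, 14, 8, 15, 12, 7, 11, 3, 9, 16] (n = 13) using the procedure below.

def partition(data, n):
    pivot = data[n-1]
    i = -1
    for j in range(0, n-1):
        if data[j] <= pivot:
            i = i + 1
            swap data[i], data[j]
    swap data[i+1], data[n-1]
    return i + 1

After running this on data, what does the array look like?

[13, 6, 14, 8, 15, 12, 7, 11, 3, 9, 16, 18, 17]

pivot = data[12] = 16; i = -1
j=0: data[0]=18 > 16 → no swap
j=1: data[1]=13 ≤ 16 → i=0, swap data[0],data[1] → [13, 18, 17, 6, 14, 8, 15, 12, 7, 11, 3, 9, 16]
j=2: data[2]=17 > 16 → no swap
j=3: data[3]=6 ≤ 16 → i=1, swap data[1],data[3] → [13, 6, 17, 18, 14, 8, 15, 12, 7, 11, 3, 9, 16]
j=4: data[4]=14 ≤ 16 → i=2, swap data[2],data[4] → [13, 6, 14, 18, 17, 8, 15, 12, 7, 11, 3, 9, 16]
j=5: data[5]=8 ≤ 16 → i=3, swap data[3],data[5] → [13, 6, 14, 8, 17, 18, 15, 12, 7, 11, 3, 9, 16]
j=6: data[6]=15 ≤ 16 → i=4, swap data[4],data[6] → [13, 6, 14, 8, 15, 18, 17, 12, 7, 11, 3, 9, 16]
j=7: data[7]=12 ≤ 16 → i=5, swap data[5],data[7] → [13, 6, 14, 8, 15, 12, 17, 18, 7, 11, 3, 9, 16]
j=8: data[8]=7 ≤ 16 → i=6, swap data[6],data[8] → [13, 6, 14, 8, 15, 12, 7, 18, 17, 11, 3, 9, 16]
j=9: data[9]=11 ≤ 16 → i=7, swap data[7],data[9] → [13, 6, 14, 8, 15, 12, 7, 11, 17, 18, 3, 9, 16]
j=10: data[10]=3 ≤ 16 → i=8, swap data[8],data[10] → [13, 6, 14, 8, 15, 12, 7, 11, 3, 18, 17, 9, 16]
j=11: data[11]=9 ≤ 16 → i=9, swap data[9],data[11] → [13, 6, 14, 8, 15, 12, 7, 11, 3, 9, 17, 18, 16]
final swap data[10],data[12] → [13, 6, 14, 8, 15, 12, 7, 11, 3, 9, 16, 18, 17]; return 10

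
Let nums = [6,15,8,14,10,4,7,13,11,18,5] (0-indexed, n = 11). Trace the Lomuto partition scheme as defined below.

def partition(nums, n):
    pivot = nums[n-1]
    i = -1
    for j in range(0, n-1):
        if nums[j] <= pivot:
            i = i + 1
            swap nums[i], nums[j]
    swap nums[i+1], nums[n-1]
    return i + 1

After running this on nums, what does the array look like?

[4,5,8,14,10,6,7,13,11,18,15]

pivot=5, i=-1
j=0: 6>5, skip
j=1: 15>5, skip
j=2: 8>5, skip
j=3: 14>5, skip
j=4: 10>5, skip
j=5: 4≤5, i=0, swap(0,5) ⇒ [4,15,8,14,10,6,7,13,11,18,5]
j=6: 7>5, skip
j=7: 13>5, skip
j=8: 11>5, skip
j=9: 18>5, skip
swap(1,10) ⇒ [4,5,8,14,10,6,7,13,11,18,15]; return 1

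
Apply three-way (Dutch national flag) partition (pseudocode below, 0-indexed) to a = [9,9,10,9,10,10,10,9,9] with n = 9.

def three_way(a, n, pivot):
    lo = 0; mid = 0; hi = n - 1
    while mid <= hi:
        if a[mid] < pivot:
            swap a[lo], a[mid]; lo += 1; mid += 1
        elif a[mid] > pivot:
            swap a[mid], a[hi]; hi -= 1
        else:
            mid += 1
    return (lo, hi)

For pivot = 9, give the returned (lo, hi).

(0, 4)

pivot = 9; lo=0, mid=0, hi=8
a[mid]=9=9: mid=1
a[mid]=9=9: mid=2
a[mid]=10>9: swap a[2],a[8]; hi=7 → [9,9,9,9,10,10,10,9,10]
a[mid]=9=9: mid=3
a[mid]=9=9: mid=4
a[mid]=10>9: swap a[4],a[7]; hi=6 → [9,9,9,9,9,10,10,10,10]
a[mid]=9=9: mid=5
a[mid]=10>9: swap a[5],a[6]; hi=5 → [9,9,9,9,9,10,10,10,10]
a[mid]=10>9: swap a[5],a[5]; hi=4 → [9,9,9,9,9,10,10,10,10]
end: lo=0, hi=4; a = [9,9,9,9,9,10,10,10,10]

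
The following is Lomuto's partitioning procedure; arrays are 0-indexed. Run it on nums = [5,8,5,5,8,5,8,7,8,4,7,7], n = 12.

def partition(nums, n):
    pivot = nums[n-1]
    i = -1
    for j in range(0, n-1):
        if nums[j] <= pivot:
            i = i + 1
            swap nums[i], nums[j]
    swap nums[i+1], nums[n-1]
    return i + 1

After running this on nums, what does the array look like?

[5,5,5,5,7,4,7,7,8,8,8,8]

pivot=7, i=-1
j=0: 5≤7, i=0, swap(0,0) ⇒ [5,8,5,5,8,5,8,7,8,4,7,7]
j=1: 8>7, skip
j=2: 5≤7, i=1, swap(1,2) ⇒ [5,5,8,5,8,5,8,7,8,4,7,7]
j=3: 5≤7, i=2, swap(2,3) ⇒ [5,5,5,8,8,5,8,7,8,4,7,7]
j=4: 8>7, skip
j=5: 5≤7, i=3, swap(3,5) ⇒ [5,5,5,5,8,8,8,7,8,4,7,7]
j=6: 8>7, skip
j=7: 7≤7, i=4, swap(4,7) ⇒ [5,5,5,5,7,8,8,8,8,4,7,7]
j=8: 8>7, skip
j=9: 4≤7, i=5, swap(5,9) ⇒ [5,5,5,5,7,4,8,8,8,8,7,7]
j=10: 7≤7, i=6, swap(6,10) ⇒ [5,5,5,5,7,4,7,8,8,8,8,7]
swap(7,11) ⇒ [5,5,5,5,7,4,7,7,8,8,8,8]; return 7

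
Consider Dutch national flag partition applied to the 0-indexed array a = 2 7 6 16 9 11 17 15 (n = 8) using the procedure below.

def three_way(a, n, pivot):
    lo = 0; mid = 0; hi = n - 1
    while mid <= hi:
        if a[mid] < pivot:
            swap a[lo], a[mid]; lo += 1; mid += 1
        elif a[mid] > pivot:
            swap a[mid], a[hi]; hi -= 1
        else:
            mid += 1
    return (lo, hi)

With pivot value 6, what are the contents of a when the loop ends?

2 6 16 9 11 17 15 7

lo=0 mid=0 hi=7
2<6: swap(0,0), lo=1 mid=1 ⇒ 2 7 6 16 9 11 17 15
7>6: swap(1,7), hi=6 ⇒ 2 15 6 16 9 11 17 7
15>6: swap(1,6), hi=5 ⇒ 2 17 6 16 9 11 15 7
17>6: swap(1,5), hi=4 ⇒ 2 11 6 16 9 17 15 7
11>6: swap(1,4), hi=3 ⇒ 2 9 6 16 11 17 15 7
9>6: swap(1,3), hi=2 ⇒ 2 16 6 9 11 17 15 7
16>6: swap(1,2), hi=1 ⇒ 2 6 16 9 11 17 15 7
6=6: mid=2
done. lo=1 hi=1; a=2 6 16 9 11 17 15 7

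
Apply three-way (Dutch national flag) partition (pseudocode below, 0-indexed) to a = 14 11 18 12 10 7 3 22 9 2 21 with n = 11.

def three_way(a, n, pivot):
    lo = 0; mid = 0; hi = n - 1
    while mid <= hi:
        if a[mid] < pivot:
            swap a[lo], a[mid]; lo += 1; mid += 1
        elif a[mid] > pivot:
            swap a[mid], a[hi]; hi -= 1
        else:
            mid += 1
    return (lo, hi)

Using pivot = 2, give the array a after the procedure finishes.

2 18 12 10 7 3 22 9 11 21 14

lo=0 mid=0 hi=10
14>2: swap(0,10), hi=9 ⇒ 21 11 18 12 10 7 3 22 9 2 14
21>2: swap(0,9), hi=8 ⇒ 2 11 18 12 10 7 3 22 9 21 14
2=2: mid=1
11>2: swap(1,8), hi=7 ⇒ 2 9 18 12 10 7 3 22 11 21 14
9>2: swap(1,7), hi=6 ⇒ 2 22 18 12 10 7 3 9 11 21 14
22>2: swap(1,6), hi=5 ⇒ 2 3 18 12 10 7 22 9 11 21 14
3>2: swap(1,5), hi=4 ⇒ 2 7 18 12 10 3 22 9 11 21 14
7>2: swap(1,4), hi=3 ⇒ 2 10 18 12 7 3 22 9 11 21 14
10>2: swap(1,3), hi=2 ⇒ 2 12 18 10 7 3 22 9 11 21 14
12>2: swap(1,2), hi=1 ⇒ 2 18 12 10 7 3 22 9 11 21 14
18>2: swap(1,1), hi=0 ⇒ 2 18 12 10 7 3 22 9 11 21 14
done. lo=0 hi=0; a=2 18 12 10 7 3 22 9 11 21 14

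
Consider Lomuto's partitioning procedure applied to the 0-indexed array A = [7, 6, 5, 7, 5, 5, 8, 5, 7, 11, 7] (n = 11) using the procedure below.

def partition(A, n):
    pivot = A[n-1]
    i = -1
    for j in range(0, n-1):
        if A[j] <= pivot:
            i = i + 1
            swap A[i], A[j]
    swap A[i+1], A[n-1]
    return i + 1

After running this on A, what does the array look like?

pivot = A[10] = 7; i = -1
j=0: A[0]=7 ≤ 7 → i=0, swap A[0],A[0] (no change) → [7, 6, 5, 7, 5, 5, 8, 5, 7, 11, 7]
j=1: A[1]=6 ≤ 7 → i=1, swap A[1],A[1] (no change) → [7, 6, 5, 7, 5, 5, 8, 5, 7, 11, 7]
j=2: A[2]=5 ≤ 7 → i=2, swap A[2],A[2] (no change) → [7, 6, 5, 7, 5, 5, 8, 5, 7, 11, 7]
j=3: A[3]=7 ≤ 7 → i=3, swap A[3],A[3] (no change) → [7, 6, 5, 7, 5, 5, 8, 5, 7, 11, 7]
j=4: A[4]=5 ≤ 7 → i=4, swap A[4],A[4] (no change) → [7, 6, 5, 7, 5, 5, 8, 5, 7, 11, 7]
j=5: A[5]=5 ≤ 7 → i=5, swap A[5],A[5] (no change) → [7, 6, 5, 7, 5, 5, 8, 5, 7, 11, 7]
j=6: A[6]=8 > 7 → no swap
j=7: A[7]=5 ≤ 7 → i=6, swap A[6],A[7] → [7, 6, 5, 7, 5, 5, 5, 8, 7, 11, 7]
j=8: A[8]=7 ≤ 7 → i=7, swap A[7],A[8] → [7, 6, 5, 7, 5, 5, 5, 7, 8, 11, 7]
j=9: A[9]=11 > 7 → no swap
final swap A[8],A[10] → [7, 6, 5, 7, 5, 5, 5, 7, 7, 11, 8]; return 8

[7, 6, 5, 7, 5, 5, 5, 7, 7, 11, 8]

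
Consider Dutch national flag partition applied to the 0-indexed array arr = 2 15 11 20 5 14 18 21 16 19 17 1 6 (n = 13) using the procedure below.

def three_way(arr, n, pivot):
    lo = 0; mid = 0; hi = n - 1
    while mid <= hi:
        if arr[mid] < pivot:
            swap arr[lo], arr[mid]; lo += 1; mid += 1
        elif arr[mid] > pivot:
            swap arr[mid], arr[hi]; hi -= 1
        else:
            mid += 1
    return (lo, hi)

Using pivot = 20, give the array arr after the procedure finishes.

lo=0 mid=0 hi=12
2<20: swap(0,0), lo=1 mid=1 ⇒ 2 15 11 20 5 14 18 21 16 19 17 1 6
15<20: swap(1,1), lo=2 mid=2 ⇒ 2 15 11 20 5 14 18 21 16 19 17 1 6
11<20: swap(2,2), lo=3 mid=3 ⇒ 2 15 11 20 5 14 18 21 16 19 17 1 6
20=20: mid=4
5<20: swap(3,4), lo=4 mid=5 ⇒ 2 15 11 5 20 14 18 21 16 19 17 1 6
14<20: swap(4,5), lo=5 mid=6 ⇒ 2 15 11 5 14 20 18 21 16 19 17 1 6
18<20: swap(5,6), lo=6 mid=7 ⇒ 2 15 11 5 14 18 20 21 16 19 17 1 6
21>20: swap(7,12), hi=11 ⇒ 2 15 11 5 14 18 20 6 16 19 17 1 21
6<20: swap(6,7), lo=7 mid=8 ⇒ 2 15 11 5 14 18 6 20 16 19 17 1 21
16<20: swap(7,8), lo=8 mid=9 ⇒ 2 15 11 5 14 18 6 16 20 19 17 1 21
19<20: swap(8,9), lo=9 mid=10 ⇒ 2 15 11 5 14 18 6 16 19 20 17 1 21
17<20: swap(9,10), lo=10 mid=11 ⇒ 2 15 11 5 14 18 6 16 19 17 20 1 21
1<20: swap(10,11), lo=11 mid=12 ⇒ 2 15 11 5 14 18 6 16 19 17 1 20 21
done. lo=11 hi=11; arr=2 15 11 5 14 18 6 16 19 17 1 20 21

2 15 11 5 14 18 6 16 19 17 1 20 21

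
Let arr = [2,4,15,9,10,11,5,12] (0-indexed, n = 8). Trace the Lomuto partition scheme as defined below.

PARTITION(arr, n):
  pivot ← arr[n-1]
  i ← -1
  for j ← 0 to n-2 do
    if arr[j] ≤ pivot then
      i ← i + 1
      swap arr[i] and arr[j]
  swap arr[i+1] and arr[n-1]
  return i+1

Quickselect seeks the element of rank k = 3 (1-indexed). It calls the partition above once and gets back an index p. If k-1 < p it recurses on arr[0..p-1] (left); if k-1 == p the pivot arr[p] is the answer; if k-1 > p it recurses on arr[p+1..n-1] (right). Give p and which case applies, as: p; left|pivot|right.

pivot = arr[7] = 12; i = -1
j=0: arr[0]=2 ≤ 12 → i=0, swap arr[0],arr[0] (no change) → [2,4,15,9,10,11,5,12]
j=1: arr[1]=4 ≤ 12 → i=1, swap arr[1],arr[1] (no change) → [2,4,15,9,10,11,5,12]
j=2: arr[2]=15 > 12 → no swap
j=3: arr[3]=9 ≤ 12 → i=2, swap arr[2],arr[3] → [2,4,9,15,10,11,5,12]
j=4: arr[4]=10 ≤ 12 → i=3, swap arr[3],arr[4] → [2,4,9,10,15,11,5,12]
j=5: arr[5]=11 ≤ 12 → i=4, swap arr[4],arr[5] → [2,4,9,10,11,15,5,12]
j=6: arr[6]=5 ≤ 12 → i=5, swap arr[5],arr[6] → [2,4,9,10,11,5,15,12]
final swap arr[6],arr[7] → [2,4,9,10,11,5,12,15]; return 6
p = 6; k-1 = 2 < 6 ⇒ left

6; left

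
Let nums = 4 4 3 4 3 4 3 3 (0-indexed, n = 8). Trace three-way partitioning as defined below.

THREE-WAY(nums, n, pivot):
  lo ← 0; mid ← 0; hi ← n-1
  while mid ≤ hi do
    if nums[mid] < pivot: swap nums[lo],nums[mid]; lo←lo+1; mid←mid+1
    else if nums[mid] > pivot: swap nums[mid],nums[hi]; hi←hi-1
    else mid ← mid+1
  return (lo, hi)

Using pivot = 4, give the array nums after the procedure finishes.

3 3 3 3 4 4 4 4

pivot = 4; lo=0, mid=0, hi=7
nums[mid]=4=4: mid=1
nums[mid]=4=4: mid=2
nums[mid]=3<4: swap nums[0],nums[2]; lo=1,mid=3 → 3 4 4 4 3 4 3 3
nums[mid]=4=4: mid=4
nums[mid]=3<4: swap nums[1],nums[4]; lo=2,mid=5 → 3 3 4 4 4 4 3 3
nums[mid]=4=4: mid=6
nums[mid]=3<4: swap nums[2],nums[6]; lo=3,mid=7 → 3 3 3 4 4 4 4 3
nums[mid]=3<4: swap nums[3],nums[7]; lo=4,mid=8 → 3 3 3 3 4 4 4 4
end: lo=4, hi=7; nums = 3 3 3 3 4 4 4 4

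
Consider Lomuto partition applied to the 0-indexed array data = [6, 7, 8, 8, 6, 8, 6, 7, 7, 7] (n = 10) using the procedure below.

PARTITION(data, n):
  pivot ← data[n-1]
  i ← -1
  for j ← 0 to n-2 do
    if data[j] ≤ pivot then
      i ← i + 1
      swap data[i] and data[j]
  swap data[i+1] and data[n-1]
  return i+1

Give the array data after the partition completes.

[6, 7, 6, 6, 7, 7, 7, 8, 8, 8]

pivot = data[9] = 7; i = -1
j=0: data[0]=6 ≤ 7 → i=0, swap data[0],data[0] (no change) → [6, 7, 8, 8, 6, 8, 6, 7, 7, 7]
j=1: data[1]=7 ≤ 7 → i=1, swap data[1],data[1] (no change) → [6, 7, 8, 8, 6, 8, 6, 7, 7, 7]
j=2: data[2]=8 > 7 → no swap
j=3: data[3]=8 > 7 → no swap
j=4: data[4]=6 ≤ 7 → i=2, swap data[2],data[4] → [6, 7, 6, 8, 8, 8, 6, 7, 7, 7]
j=5: data[5]=8 > 7 → no swap
j=6: data[6]=6 ≤ 7 → i=3, swap data[3],data[6] → [6, 7, 6, 6, 8, 8, 8, 7, 7, 7]
j=7: data[7]=7 ≤ 7 → i=4, swap data[4],data[7] → [6, 7, 6, 6, 7, 8, 8, 8, 7, 7]
j=8: data[8]=7 ≤ 7 → i=5, swap data[5],data[8] → [6, 7, 6, 6, 7, 7, 8, 8, 8, 7]
final swap data[6],data[9] → [6, 7, 6, 6, 7, 7, 7, 8, 8, 8]; return 6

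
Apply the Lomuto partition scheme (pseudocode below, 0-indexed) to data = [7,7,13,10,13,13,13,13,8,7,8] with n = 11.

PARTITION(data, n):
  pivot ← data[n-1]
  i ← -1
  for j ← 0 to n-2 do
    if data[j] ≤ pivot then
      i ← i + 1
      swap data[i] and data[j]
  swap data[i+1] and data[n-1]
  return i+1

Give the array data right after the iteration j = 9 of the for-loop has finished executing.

[7,7,8,7,13,13,13,13,13,10,8]

pivot = data[10] = 8; i = -1
j=0: data[0]=7 ≤ 8 → i=0, swap data[0],data[0] (no change) → [7,7,13,10,13,13,13,13,8,7,8]
j=1: data[1]=7 ≤ 8 → i=1, swap data[1],data[1] (no change) → [7,7,13,10,13,13,13,13,8,7,8]
j=2: data[2]=13 > 8 → no swap
j=3: data[3]=10 > 8 → no swap
j=4: data[4]=13 > 8 → no swap
j=5: data[5]=13 > 8 → no swap
j=6: data[6]=13 > 8 → no swap
j=7: data[7]=13 > 8 → no swap
j=8: data[8]=8 ≤ 8 → i=2, swap data[2],data[8] → [7,7,8,10,13,13,13,13,13,7,8]
j=9: data[9]=7 ≤ 8 → i=3, swap data[3],data[9] → [7,7,8,7,13,13,13,13,13,10,8]
(after j=9) data = [7,7,8,7,13,13,13,13,13,10,8]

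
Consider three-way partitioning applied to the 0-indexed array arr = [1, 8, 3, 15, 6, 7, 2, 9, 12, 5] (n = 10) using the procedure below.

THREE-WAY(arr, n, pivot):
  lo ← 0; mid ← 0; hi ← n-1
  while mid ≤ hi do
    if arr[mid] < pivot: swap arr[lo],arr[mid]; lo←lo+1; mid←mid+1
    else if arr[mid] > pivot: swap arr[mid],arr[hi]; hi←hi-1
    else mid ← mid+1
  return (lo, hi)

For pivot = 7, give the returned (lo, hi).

lo=0 mid=0 hi=9
1<7: swap(0,0), lo=1 mid=1 ⇒ [1, 8, 3, 15, 6, 7, 2, 9, 12, 5]
8>7: swap(1,9), hi=8 ⇒ [1, 5, 3, 15, 6, 7, 2, 9, 12, 8]
5<7: swap(1,1), lo=2 mid=2 ⇒ [1, 5, 3, 15, 6, 7, 2, 9, 12, 8]
3<7: swap(2,2), lo=3 mid=3 ⇒ [1, 5, 3, 15, 6, 7, 2, 9, 12, 8]
15>7: swap(3,8), hi=7 ⇒ [1, 5, 3, 12, 6, 7, 2, 9, 15, 8]
12>7: swap(3,7), hi=6 ⇒ [1, 5, 3, 9, 6, 7, 2, 12, 15, 8]
9>7: swap(3,6), hi=5 ⇒ [1, 5, 3, 2, 6, 7, 9, 12, 15, 8]
2<7: swap(3,3), lo=4 mid=4 ⇒ [1, 5, 3, 2, 6, 7, 9, 12, 15, 8]
6<7: swap(4,4), lo=5 mid=5 ⇒ [1, 5, 3, 2, 6, 7, 9, 12, 15, 8]
7=7: mid=6
done. lo=5 hi=5; arr=[1, 5, 3, 2, 6, 7, 9, 12, 15, 8]

(5, 5)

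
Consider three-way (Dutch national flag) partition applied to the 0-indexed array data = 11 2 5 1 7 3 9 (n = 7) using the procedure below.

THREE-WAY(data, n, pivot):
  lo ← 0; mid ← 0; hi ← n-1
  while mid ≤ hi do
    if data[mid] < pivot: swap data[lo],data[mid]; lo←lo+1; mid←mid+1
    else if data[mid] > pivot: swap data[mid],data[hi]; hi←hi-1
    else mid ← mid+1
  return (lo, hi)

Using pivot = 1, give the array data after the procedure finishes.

lo=0 mid=0 hi=6
11>1: swap(0,6), hi=5 ⇒ 9 2 5 1 7 3 11
9>1: swap(0,5), hi=4 ⇒ 3 2 5 1 7 9 11
3>1: swap(0,4), hi=3 ⇒ 7 2 5 1 3 9 11
7>1: swap(0,3), hi=2 ⇒ 1 2 5 7 3 9 11
1=1: mid=1
2>1: swap(1,2), hi=1 ⇒ 1 5 2 7 3 9 11
5>1: swap(1,1), hi=0 ⇒ 1 5 2 7 3 9 11
done. lo=0 hi=0; data=1 5 2 7 3 9 11

1 5 2 7 3 9 11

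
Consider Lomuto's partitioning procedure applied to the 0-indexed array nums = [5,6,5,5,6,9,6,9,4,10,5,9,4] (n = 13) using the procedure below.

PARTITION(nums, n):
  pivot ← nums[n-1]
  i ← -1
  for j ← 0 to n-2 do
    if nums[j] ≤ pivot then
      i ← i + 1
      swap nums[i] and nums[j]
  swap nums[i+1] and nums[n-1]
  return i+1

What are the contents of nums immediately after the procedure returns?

pivot = nums[12] = 4; i = -1
j=0: nums[0]=5 > 4 → no swap
j=1: nums[1]=6 > 4 → no swap
j=2: nums[2]=5 > 4 → no swap
j=3: nums[3]=5 > 4 → no swap
j=4: nums[4]=6 > 4 → no swap
j=5: nums[5]=9 > 4 → no swap
j=6: nums[6]=6 > 4 → no swap
j=7: nums[7]=9 > 4 → no swap
j=8: nums[8]=4 ≤ 4 → i=0, swap nums[0],nums[8] → [4,6,5,5,6,9,6,9,5,10,5,9,4]
j=9: nums[9]=10 > 4 → no swap
j=10: nums[10]=5 > 4 → no swap
j=11: nums[11]=9 > 4 → no swap
final swap nums[1],nums[12] → [4,4,5,5,6,9,6,9,5,10,5,9,6]; return 1

[4,4,5,5,6,9,6,9,5,10,5,9,6]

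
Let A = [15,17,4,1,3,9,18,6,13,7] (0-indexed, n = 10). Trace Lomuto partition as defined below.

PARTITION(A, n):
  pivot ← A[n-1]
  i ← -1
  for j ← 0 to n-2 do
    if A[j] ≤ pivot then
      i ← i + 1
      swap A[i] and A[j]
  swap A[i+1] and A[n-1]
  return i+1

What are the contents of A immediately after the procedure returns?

[4,1,3,6,7,9,18,17,13,15]

pivot=7, i=-1
j=0: 15>7, skip
j=1: 17>7, skip
j=2: 4≤7, i=0, swap(0,2) ⇒ [4,17,15,1,3,9,18,6,13,7]
j=3: 1≤7, i=1, swap(1,3) ⇒ [4,1,15,17,3,9,18,6,13,7]
j=4: 3≤7, i=2, swap(2,4) ⇒ [4,1,3,17,15,9,18,6,13,7]
j=5: 9>7, skip
j=6: 18>7, skip
j=7: 6≤7, i=3, swap(3,7) ⇒ [4,1,3,6,15,9,18,17,13,7]
j=8: 13>7, skip
swap(4,9) ⇒ [4,1,3,6,7,9,18,17,13,15]; return 4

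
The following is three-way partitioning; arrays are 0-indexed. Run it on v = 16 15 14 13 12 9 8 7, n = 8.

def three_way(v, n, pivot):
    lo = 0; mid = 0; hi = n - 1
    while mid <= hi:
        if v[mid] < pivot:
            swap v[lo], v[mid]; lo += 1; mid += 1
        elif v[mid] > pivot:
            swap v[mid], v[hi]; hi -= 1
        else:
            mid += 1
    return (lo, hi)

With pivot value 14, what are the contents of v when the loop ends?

7 8 13 12 9 14 15 16

lo=0 mid=0 hi=7
16>14: swap(0,7), hi=6 ⇒ 7 15 14 13 12 9 8 16
7<14: swap(0,0), lo=1 mid=1 ⇒ 7 15 14 13 12 9 8 16
15>14: swap(1,6), hi=5 ⇒ 7 8 14 13 12 9 15 16
8<14: swap(1,1), lo=2 mid=2 ⇒ 7 8 14 13 12 9 15 16
14=14: mid=3
13<14: swap(2,3), lo=3 mid=4 ⇒ 7 8 13 14 12 9 15 16
12<14: swap(3,4), lo=4 mid=5 ⇒ 7 8 13 12 14 9 15 16
9<14: swap(4,5), lo=5 mid=6 ⇒ 7 8 13 12 9 14 15 16
done. lo=5 hi=5; v=7 8 13 12 9 14 15 16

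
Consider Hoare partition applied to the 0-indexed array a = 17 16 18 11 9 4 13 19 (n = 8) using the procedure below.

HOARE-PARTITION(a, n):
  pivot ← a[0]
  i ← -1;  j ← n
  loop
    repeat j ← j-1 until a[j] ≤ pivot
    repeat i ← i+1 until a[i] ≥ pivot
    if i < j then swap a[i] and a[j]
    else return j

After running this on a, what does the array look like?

pivot = a[0] = 17; i = -1, j = 8
j→6 (a[6]=13≤17), i→0 (a[0]=17≥17); i<j, swap → 13 16 18 11 9 4 17 19
j→5 (a[5]=4≤17), i→2 (a[2]=18≥17); i<j, swap → 13 16 4 11 9 18 17 19
j→4, i→5; i≥j, return j=4. a = 13 16 4 11 9 18 17 19

13 16 4 11 9 18 17 19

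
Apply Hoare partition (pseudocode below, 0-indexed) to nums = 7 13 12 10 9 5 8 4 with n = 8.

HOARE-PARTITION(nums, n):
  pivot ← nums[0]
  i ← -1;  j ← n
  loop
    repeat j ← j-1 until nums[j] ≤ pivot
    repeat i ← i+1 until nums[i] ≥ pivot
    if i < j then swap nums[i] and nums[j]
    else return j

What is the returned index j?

1

pivot=7
j stops at 7 (4), i stops at 0 (7); swap ⇒ 4 13 12 10 9 5 8 7
j stops at 5 (5), i stops at 1 (13); swap ⇒ 4 5 12 10 9 13 8 7
j stops at 1, i stops at 2; i≥j ⇒ return 1. nums=4 5 12 10 9 13 8 7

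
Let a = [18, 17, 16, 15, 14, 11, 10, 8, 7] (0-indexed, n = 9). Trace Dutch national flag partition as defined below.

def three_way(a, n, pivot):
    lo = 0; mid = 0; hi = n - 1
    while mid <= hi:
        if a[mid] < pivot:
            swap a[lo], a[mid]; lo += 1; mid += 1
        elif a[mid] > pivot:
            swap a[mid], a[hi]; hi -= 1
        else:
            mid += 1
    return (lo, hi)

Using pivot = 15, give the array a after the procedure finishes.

lo=0 mid=0 hi=8
18>15: swap(0,8), hi=7 ⇒ [7, 17, 16, 15, 14, 11, 10, 8, 18]
7<15: swap(0,0), lo=1 mid=1 ⇒ [7, 17, 16, 15, 14, 11, 10, 8, 18]
17>15: swap(1,7), hi=6 ⇒ [7, 8, 16, 15, 14, 11, 10, 17, 18]
8<15: swap(1,1), lo=2 mid=2 ⇒ [7, 8, 16, 15, 14, 11, 10, 17, 18]
16>15: swap(2,6), hi=5 ⇒ [7, 8, 10, 15, 14, 11, 16, 17, 18]
10<15: swap(2,2), lo=3 mid=3 ⇒ [7, 8, 10, 15, 14, 11, 16, 17, 18]
15=15: mid=4
14<15: swap(3,4), lo=4 mid=5 ⇒ [7, 8, 10, 14, 15, 11, 16, 17, 18]
11<15: swap(4,5), lo=5 mid=6 ⇒ [7, 8, 10, 14, 11, 15, 16, 17, 18]
done. lo=5 hi=5; a=[7, 8, 10, 14, 11, 15, 16, 17, 18]

[7, 8, 10, 14, 11, 15, 16, 17, 18]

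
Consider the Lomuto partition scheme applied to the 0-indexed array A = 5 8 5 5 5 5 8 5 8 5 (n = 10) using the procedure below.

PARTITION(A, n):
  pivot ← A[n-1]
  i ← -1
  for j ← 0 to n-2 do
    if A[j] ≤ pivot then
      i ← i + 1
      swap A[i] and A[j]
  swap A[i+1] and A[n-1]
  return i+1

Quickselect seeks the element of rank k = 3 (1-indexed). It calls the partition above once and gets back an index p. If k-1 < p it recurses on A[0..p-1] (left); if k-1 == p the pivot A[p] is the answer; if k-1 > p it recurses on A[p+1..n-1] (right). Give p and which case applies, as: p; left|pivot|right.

6; left

pivot = A[9] = 5; i = -1
j=0: A[0]=5 ≤ 5 → i=0, swap A[0],A[0] (no change) → 5 8 5 5 5 5 8 5 8 5
j=1: A[1]=8 > 5 → no swap
j=2: A[2]=5 ≤ 5 → i=1, swap A[1],A[2] → 5 5 8 5 5 5 8 5 8 5
j=3: A[3]=5 ≤ 5 → i=2, swap A[2],A[3] → 5 5 5 8 5 5 8 5 8 5
j=4: A[4]=5 ≤ 5 → i=3, swap A[3],A[4] → 5 5 5 5 8 5 8 5 8 5
j=5: A[5]=5 ≤ 5 → i=4, swap A[4],A[5] → 5 5 5 5 5 8 8 5 8 5
j=6: A[6]=8 > 5 → no swap
j=7: A[7]=5 ≤ 5 → i=5, swap A[5],A[7] → 5 5 5 5 5 5 8 8 8 5
j=8: A[8]=8 > 5 → no swap
final swap A[6],A[9] → 5 5 5 5 5 5 5 8 8 8; return 6
p = 6; k-1 = 2 < 6 ⇒ left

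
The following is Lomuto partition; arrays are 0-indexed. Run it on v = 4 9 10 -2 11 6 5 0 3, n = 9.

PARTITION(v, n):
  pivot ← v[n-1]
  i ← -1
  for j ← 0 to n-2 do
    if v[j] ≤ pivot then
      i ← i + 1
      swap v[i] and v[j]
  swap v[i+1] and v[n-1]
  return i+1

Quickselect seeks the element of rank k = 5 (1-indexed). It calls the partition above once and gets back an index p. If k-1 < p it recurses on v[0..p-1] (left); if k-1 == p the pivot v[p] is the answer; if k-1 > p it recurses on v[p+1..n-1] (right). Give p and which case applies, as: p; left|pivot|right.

2; right

pivot=3, i=-1
j=0: 4>3, skip
j=1: 9>3, skip
j=2: 10>3, skip
j=3: -2≤3, i=0, swap(0,3) ⇒ -2 9 10 4 11 6 5 0 3
j=4: 11>3, skip
j=5: 6>3, skip
j=6: 5>3, skip
j=7: 0≤3, i=1, swap(1,7) ⇒ -2 0 10 4 11 6 5 9 3
swap(2,8) ⇒ -2 0 3 4 11 6 5 9 10; return 2
p = 2; k-1 = 4 > 2 ⇒ right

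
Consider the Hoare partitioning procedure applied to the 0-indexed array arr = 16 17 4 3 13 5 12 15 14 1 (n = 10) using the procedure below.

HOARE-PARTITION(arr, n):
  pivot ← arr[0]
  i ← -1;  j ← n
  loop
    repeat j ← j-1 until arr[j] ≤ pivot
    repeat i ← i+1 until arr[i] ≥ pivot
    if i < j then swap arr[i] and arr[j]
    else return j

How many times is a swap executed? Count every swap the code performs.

pivot=16
j stops at 9 (1), i stops at 0 (16); swap ⇒ 1 17 4 3 13 5 12 15 14 16
j stops at 8 (14), i stops at 1 (17); swap ⇒ 1 14 4 3 13 5 12 15 17 16
j stops at 7, i stops at 8; i≥j ⇒ return 7. arr=1 14 4 3 13 5 12 15 17 16

2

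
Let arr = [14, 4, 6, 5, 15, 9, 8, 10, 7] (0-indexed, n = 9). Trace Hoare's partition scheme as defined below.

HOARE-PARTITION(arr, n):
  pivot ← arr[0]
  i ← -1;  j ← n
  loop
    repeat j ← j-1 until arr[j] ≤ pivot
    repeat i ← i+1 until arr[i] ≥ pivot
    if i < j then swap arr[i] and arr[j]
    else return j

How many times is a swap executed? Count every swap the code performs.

2

pivot = arr[0] = 14; i = -1, j = 9
j→8 (arr[8]=7≤14), i→0 (arr[0]=14≥14); i<j, swap → [7, 4, 6, 5, 15, 9, 8, 10, 14]
j→7 (arr[7]=10≤14), i→4 (arr[4]=15≥14); i<j, swap → [7, 4, 6, 5, 10, 9, 8, 15, 14]
j→6, i→7; i≥j, return j=6. arr = [7, 4, 6, 5, 10, 9, 8, 15, 14]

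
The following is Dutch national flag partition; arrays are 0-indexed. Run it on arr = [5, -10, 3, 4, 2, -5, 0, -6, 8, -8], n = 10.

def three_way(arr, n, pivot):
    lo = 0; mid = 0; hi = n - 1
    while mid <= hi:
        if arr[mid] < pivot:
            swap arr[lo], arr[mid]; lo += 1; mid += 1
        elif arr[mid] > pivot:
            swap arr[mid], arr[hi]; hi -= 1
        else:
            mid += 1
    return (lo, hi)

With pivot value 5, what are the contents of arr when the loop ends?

pivot = 5; lo=0, mid=0, hi=9
arr[mid]=5=5: mid=1
arr[mid]=-10<5: swap arr[0],arr[1]; lo=1,mid=2 → [-10, 5, 3, 4, 2, -5, 0, -6, 8, -8]
arr[mid]=3<5: swap arr[1],arr[2]; lo=2,mid=3 → [-10, 3, 5, 4, 2, -5, 0, -6, 8, -8]
arr[mid]=4<5: swap arr[2],arr[3]; lo=3,mid=4 → [-10, 3, 4, 5, 2, -5, 0, -6, 8, -8]
arr[mid]=2<5: swap arr[3],arr[4]; lo=4,mid=5 → [-10, 3, 4, 2, 5, -5, 0, -6, 8, -8]
arr[mid]=-5<5: swap arr[4],arr[5]; lo=5,mid=6 → [-10, 3, 4, 2, -5, 5, 0, -6, 8, -8]
arr[mid]=0<5: swap arr[5],arr[6]; lo=6,mid=7 → [-10, 3, 4, 2, -5, 0, 5, -6, 8, -8]
arr[mid]=-6<5: swap arr[6],arr[7]; lo=7,mid=8 → [-10, 3, 4, 2, -5, 0, -6, 5, 8, -8]
arr[mid]=8>5: swap arr[8],arr[9]; hi=8 → [-10, 3, 4, 2, -5, 0, -6, 5, -8, 8]
arr[mid]=-8<5: swap arr[7],arr[8]; lo=8,mid=9 → [-10, 3, 4, 2, -5, 0, -6, -8, 5, 8]
end: lo=8, hi=8; arr = [-10, 3, 4, 2, -5, 0, -6, -8, 5, 8]

[-10, 3, 4, 2, -5, 0, -6, -8, 5, 8]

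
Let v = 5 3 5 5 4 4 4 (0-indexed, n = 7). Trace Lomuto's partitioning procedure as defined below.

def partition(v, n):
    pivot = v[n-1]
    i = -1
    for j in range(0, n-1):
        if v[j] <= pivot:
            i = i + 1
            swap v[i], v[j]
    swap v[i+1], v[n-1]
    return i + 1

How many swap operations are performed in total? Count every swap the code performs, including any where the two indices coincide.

4

pivot=4, i=-1
j=0: 5>4, skip
j=1: 3≤4, i=0, swap(0,1) ⇒ 3 5 5 5 4 4 4
j=2: 5>4, skip
j=3: 5>4, skip
j=4: 4≤4, i=1, swap(1,4) ⇒ 3 4 5 5 5 4 4
j=5: 4≤4, i=2, swap(2,5) ⇒ 3 4 4 5 5 5 4
swap(3,6) ⇒ 3 4 4 4 5 5 5; return 3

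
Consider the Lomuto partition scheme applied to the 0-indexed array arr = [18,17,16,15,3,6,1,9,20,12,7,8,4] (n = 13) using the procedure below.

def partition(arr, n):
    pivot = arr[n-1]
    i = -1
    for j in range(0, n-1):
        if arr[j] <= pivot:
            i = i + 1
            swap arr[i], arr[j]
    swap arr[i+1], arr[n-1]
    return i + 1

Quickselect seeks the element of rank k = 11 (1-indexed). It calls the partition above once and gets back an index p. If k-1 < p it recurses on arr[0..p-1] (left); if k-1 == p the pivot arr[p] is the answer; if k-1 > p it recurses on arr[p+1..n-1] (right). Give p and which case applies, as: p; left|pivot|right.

pivot = arr[12] = 4; i = -1
j=0: arr[0]=18 > 4 → no swap
j=1: arr[1]=17 > 4 → no swap
j=2: arr[2]=16 > 4 → no swap
j=3: arr[3]=15 > 4 → no swap
j=4: arr[4]=3 ≤ 4 → i=0, swap arr[0],arr[4] → [3,17,16,15,18,6,1,9,20,12,7,8,4]
j=5: arr[5]=6 > 4 → no swap
j=6: arr[6]=1 ≤ 4 → i=1, swap arr[1],arr[6] → [3,1,16,15,18,6,17,9,20,12,7,8,4]
j=7: arr[7]=9 > 4 → no swap
j=8: arr[8]=20 > 4 → no swap
j=9: arr[9]=12 > 4 → no swap
j=10: arr[10]=7 > 4 → no swap
j=11: arr[11]=8 > 4 → no swap
final swap arr[2],arr[12] → [3,1,4,15,18,6,17,9,20,12,7,8,16]; return 2
p = 2; k-1 = 10 > 2 ⇒ right

2; right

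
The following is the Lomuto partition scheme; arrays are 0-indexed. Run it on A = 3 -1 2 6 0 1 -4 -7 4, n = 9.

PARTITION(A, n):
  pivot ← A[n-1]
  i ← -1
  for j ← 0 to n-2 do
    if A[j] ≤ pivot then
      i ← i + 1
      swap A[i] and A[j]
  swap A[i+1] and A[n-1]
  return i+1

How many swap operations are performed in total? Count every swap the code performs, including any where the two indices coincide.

8

pivot = A[8] = 4; i = -1
j=0: A[0]=3 ≤ 4 → i=0, swap A[0],A[0] (no change) → 3 -1 2 6 0 1 -4 -7 4
j=1: A[1]=-1 ≤ 4 → i=1, swap A[1],A[1] (no change) → 3 -1 2 6 0 1 -4 -7 4
j=2: A[2]=2 ≤ 4 → i=2, swap A[2],A[2] (no change) → 3 -1 2 6 0 1 -4 -7 4
j=3: A[3]=6 > 4 → no swap
j=4: A[4]=0 ≤ 4 → i=3, swap A[3],A[4] → 3 -1 2 0 6 1 -4 -7 4
j=5: A[5]=1 ≤ 4 → i=4, swap A[4],A[5] → 3 -1 2 0 1 6 -4 -7 4
j=6: A[6]=-4 ≤ 4 → i=5, swap A[5],A[6] → 3 -1 2 0 1 -4 6 -7 4
j=7: A[7]=-7 ≤ 4 → i=6, swap A[6],A[7] → 3 -1 2 0 1 -4 -7 6 4
final swap A[7],A[8] → 3 -1 2 0 1 -4 -7 4 6; return 7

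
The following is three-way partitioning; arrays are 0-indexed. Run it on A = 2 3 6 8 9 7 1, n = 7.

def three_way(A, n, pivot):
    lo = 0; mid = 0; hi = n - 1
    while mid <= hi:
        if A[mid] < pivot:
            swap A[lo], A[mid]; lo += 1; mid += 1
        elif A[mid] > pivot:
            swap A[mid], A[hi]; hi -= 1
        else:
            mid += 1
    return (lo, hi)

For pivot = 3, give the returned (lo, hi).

(2, 2)

pivot = 3; lo=0, mid=0, hi=6
A[mid]=2<3: swap A[0],A[0]; lo=1,mid=1 → 2 3 6 8 9 7 1
A[mid]=3=3: mid=2
A[mid]=6>3: swap A[2],A[6]; hi=5 → 2 3 1 8 9 7 6
A[mid]=1<3: swap A[1],A[2]; lo=2,mid=3 → 2 1 3 8 9 7 6
A[mid]=8>3: swap A[3],A[5]; hi=4 → 2 1 3 7 9 8 6
A[mid]=7>3: swap A[3],A[4]; hi=3 → 2 1 3 9 7 8 6
A[mid]=9>3: swap A[3],A[3]; hi=2 → 2 1 3 9 7 8 6
end: lo=2, hi=2; A = 2 1 3 9 7 8 6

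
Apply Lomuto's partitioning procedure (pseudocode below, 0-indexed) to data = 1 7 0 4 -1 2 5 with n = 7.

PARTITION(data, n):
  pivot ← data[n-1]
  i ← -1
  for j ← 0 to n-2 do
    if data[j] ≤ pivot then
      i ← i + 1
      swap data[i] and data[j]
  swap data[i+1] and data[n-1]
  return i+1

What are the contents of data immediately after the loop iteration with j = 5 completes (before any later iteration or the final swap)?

1 0 4 -1 2 7 5

pivot = data[6] = 5; i = -1
j=0: data[0]=1 ≤ 5 → i=0, swap data[0],data[0] (no change) → 1 7 0 4 -1 2 5
j=1: data[1]=7 > 5 → no swap
j=2: data[2]=0 ≤ 5 → i=1, swap data[1],data[2] → 1 0 7 4 -1 2 5
j=3: data[3]=4 ≤ 5 → i=2, swap data[2],data[3] → 1 0 4 7 -1 2 5
j=4: data[4]=-1 ≤ 5 → i=3, swap data[3],data[4] → 1 0 4 -1 7 2 5
j=5: data[5]=2 ≤ 5 → i=4, swap data[4],data[5] → 1 0 4 -1 2 7 5
(after j=5) data = 1 0 4 -1 2 7 5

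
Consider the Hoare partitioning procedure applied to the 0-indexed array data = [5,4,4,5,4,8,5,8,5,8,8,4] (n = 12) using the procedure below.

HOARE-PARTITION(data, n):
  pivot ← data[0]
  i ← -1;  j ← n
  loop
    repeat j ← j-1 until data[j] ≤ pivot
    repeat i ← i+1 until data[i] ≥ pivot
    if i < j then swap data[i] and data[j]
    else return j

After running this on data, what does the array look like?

[4,4,4,5,4,5,8,8,5,8,8,5]

pivot=5
j stops at 11 (4), i stops at 0 (5); swap ⇒ [4,4,4,5,4,8,5,8,5,8,8,5]
j stops at 8 (5), i stops at 3 (5); swap ⇒ [4,4,4,5,4,8,5,8,5,8,8,5]
j stops at 6 (5), i stops at 5 (8); swap ⇒ [4,4,4,5,4,5,8,8,5,8,8,5]
j stops at 5, i stops at 6; i≥j ⇒ return 5. data=[4,4,4,5,4,5,8,8,5,8,8,5]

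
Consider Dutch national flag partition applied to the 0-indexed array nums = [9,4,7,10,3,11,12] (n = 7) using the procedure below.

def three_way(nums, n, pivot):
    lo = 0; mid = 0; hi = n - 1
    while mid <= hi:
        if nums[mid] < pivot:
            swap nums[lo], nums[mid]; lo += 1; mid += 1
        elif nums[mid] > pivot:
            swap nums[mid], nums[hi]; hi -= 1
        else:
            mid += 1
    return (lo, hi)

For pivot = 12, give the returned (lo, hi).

lo=0 mid=0 hi=6
9<12: swap(0,0), lo=1 mid=1 ⇒ [9,4,7,10,3,11,12]
4<12: swap(1,1), lo=2 mid=2 ⇒ [9,4,7,10,3,11,12]
7<12: swap(2,2), lo=3 mid=3 ⇒ [9,4,7,10,3,11,12]
10<12: swap(3,3), lo=4 mid=4 ⇒ [9,4,7,10,3,11,12]
3<12: swap(4,4), lo=5 mid=5 ⇒ [9,4,7,10,3,11,12]
11<12: swap(5,5), lo=6 mid=6 ⇒ [9,4,7,10,3,11,12]
12=12: mid=7
done. lo=6 hi=6; nums=[9,4,7,10,3,11,12]

(6, 6)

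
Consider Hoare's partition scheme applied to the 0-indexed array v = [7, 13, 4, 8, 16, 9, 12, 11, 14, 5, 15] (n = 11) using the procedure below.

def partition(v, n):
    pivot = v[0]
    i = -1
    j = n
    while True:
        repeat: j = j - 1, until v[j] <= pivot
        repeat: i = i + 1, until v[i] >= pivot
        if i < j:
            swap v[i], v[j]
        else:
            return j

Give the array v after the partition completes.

pivot = v[0] = 7; i = -1, j = 11
j→9 (v[9]=5≤7), i→0 (v[0]=7≥7); i<j, swap → [5, 13, 4, 8, 16, 9, 12, 11, 14, 7, 15]
j→2 (v[2]=4≤7), i→1 (v[1]=13≥7); i<j, swap → [5, 4, 13, 8, 16, 9, 12, 11, 14, 7, 15]
j→1, i→2; i≥j, return j=1. v = [5, 4, 13, 8, 16, 9, 12, 11, 14, 7, 15]

[5, 4, 13, 8, 16, 9, 12, 11, 14, 7, 15]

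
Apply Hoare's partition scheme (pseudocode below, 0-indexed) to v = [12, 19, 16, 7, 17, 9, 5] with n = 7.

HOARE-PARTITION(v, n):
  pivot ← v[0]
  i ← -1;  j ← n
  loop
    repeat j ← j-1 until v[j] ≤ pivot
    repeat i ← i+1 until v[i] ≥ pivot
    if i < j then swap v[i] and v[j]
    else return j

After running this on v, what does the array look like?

[5, 9, 7, 16, 17, 19, 12]

pivot=12
j stops at 6 (5), i stops at 0 (12); swap ⇒ [5, 19, 16, 7, 17, 9, 12]
j stops at 5 (9), i stops at 1 (19); swap ⇒ [5, 9, 16, 7, 17, 19, 12]
j stops at 3 (7), i stops at 2 (16); swap ⇒ [5, 9, 7, 16, 17, 19, 12]
j stops at 2, i stops at 3; i≥j ⇒ return 2. v=[5, 9, 7, 16, 17, 19, 12]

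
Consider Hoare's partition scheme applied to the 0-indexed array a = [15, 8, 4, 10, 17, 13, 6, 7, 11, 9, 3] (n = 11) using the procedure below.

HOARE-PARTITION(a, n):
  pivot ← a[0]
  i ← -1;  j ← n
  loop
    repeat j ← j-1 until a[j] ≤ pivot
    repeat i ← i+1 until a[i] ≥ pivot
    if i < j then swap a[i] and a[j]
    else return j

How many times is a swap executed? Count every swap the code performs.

pivot=15
j stops at 10 (3), i stops at 0 (15); swap ⇒ [3, 8, 4, 10, 17, 13, 6, 7, 11, 9, 15]
j stops at 9 (9), i stops at 4 (17); swap ⇒ [3, 8, 4, 10, 9, 13, 6, 7, 11, 17, 15]
j stops at 8, i stops at 9; i≥j ⇒ return 8. a=[3, 8, 4, 10, 9, 13, 6, 7, 11, 17, 15]

2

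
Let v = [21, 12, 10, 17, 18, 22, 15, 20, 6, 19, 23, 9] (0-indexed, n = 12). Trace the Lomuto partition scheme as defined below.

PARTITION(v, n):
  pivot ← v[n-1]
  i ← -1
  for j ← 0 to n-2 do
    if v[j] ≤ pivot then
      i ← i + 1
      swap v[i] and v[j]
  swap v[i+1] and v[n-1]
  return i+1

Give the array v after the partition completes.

[6, 9, 10, 17, 18, 22, 15, 20, 21, 19, 23, 12]

pivot = v[11] = 9; i = -1
j=0: v[0]=21 > 9 → no swap
j=1: v[1]=12 > 9 → no swap
j=2: v[2]=10 > 9 → no swap
j=3: v[3]=17 > 9 → no swap
j=4: v[4]=18 > 9 → no swap
j=5: v[5]=22 > 9 → no swap
j=6: v[6]=15 > 9 → no swap
j=7: v[7]=20 > 9 → no swap
j=8: v[8]=6 ≤ 9 → i=0, swap v[0],v[8] → [6, 12, 10, 17, 18, 22, 15, 20, 21, 19, 23, 9]
j=9: v[9]=19 > 9 → no swap
j=10: v[10]=23 > 9 → no swap
final swap v[1],v[11] → [6, 9, 10, 17, 18, 22, 15, 20, 21, 19, 23, 12]; return 1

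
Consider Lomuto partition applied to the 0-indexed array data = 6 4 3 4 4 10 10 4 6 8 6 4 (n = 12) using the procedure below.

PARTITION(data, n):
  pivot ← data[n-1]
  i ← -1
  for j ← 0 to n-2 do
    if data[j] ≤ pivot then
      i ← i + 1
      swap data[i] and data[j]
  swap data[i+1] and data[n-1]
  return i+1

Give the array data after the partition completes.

4 3 4 4 4 4 10 6 6 8 6 10

pivot = data[11] = 4; i = -1
j=0: data[0]=6 > 4 → no swap
j=1: data[1]=4 ≤ 4 → i=0, swap data[0],data[1] → 4 6 3 4 4 10 10 4 6 8 6 4
j=2: data[2]=3 ≤ 4 → i=1, swap data[1],data[2] → 4 3 6 4 4 10 10 4 6 8 6 4
j=3: data[3]=4 ≤ 4 → i=2, swap data[2],data[3] → 4 3 4 6 4 10 10 4 6 8 6 4
j=4: data[4]=4 ≤ 4 → i=3, swap data[3],data[4] → 4 3 4 4 6 10 10 4 6 8 6 4
j=5: data[5]=10 > 4 → no swap
j=6: data[6]=10 > 4 → no swap
j=7: data[7]=4 ≤ 4 → i=4, swap data[4],data[7] → 4 3 4 4 4 10 10 6 6 8 6 4
j=8: data[8]=6 > 4 → no swap
j=9: data[9]=8 > 4 → no swap
j=10: data[10]=6 > 4 → no swap
final swap data[5],data[11] → 4 3 4 4 4 4 10 6 6 8 6 10; return 5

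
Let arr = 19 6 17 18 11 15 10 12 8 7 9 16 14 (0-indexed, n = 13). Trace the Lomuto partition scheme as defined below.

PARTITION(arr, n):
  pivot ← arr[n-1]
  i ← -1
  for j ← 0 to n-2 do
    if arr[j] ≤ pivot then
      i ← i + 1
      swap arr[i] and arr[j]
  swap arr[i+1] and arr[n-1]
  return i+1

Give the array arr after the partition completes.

pivot = arr[12] = 14; i = -1
j=0: arr[0]=19 > 14 → no swap
j=1: arr[1]=6 ≤ 14 → i=0, swap arr[0],arr[1] → 6 19 17 18 11 15 10 12 8 7 9 16 14
j=2: arr[2]=17 > 14 → no swap
j=3: arr[3]=18 > 14 → no swap
j=4: arr[4]=11 ≤ 14 → i=1, swap arr[1],arr[4] → 6 11 17 18 19 15 10 12 8 7 9 16 14
j=5: arr[5]=15 > 14 → no swap
j=6: arr[6]=10 ≤ 14 → i=2, swap arr[2],arr[6] → 6 11 10 18 19 15 17 12 8 7 9 16 14
j=7: arr[7]=12 ≤ 14 → i=3, swap arr[3],arr[7] → 6 11 10 12 19 15 17 18 8 7 9 16 14
j=8: arr[8]=8 ≤ 14 → i=4, swap arr[4],arr[8] → 6 11 10 12 8 15 17 18 19 7 9 16 14
j=9: arr[9]=7 ≤ 14 → i=5, swap arr[5],arr[9] → 6 11 10 12 8 7 17 18 19 15 9 16 14
j=10: arr[10]=9 ≤ 14 → i=6, swap arr[6],arr[10] → 6 11 10 12 8 7 9 18 19 15 17 16 14
j=11: arr[11]=16 > 14 → no swap
final swap arr[7],arr[12] → 6 11 10 12 8 7 9 14 19 15 17 16 18; return 7

6 11 10 12 8 7 9 14 19 15 17 16 18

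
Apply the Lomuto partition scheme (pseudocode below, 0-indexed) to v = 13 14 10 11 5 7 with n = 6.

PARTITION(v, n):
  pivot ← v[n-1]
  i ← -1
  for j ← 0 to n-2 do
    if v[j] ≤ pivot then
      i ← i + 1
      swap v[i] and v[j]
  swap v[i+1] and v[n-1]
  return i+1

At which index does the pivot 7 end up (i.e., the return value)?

1

pivot = v[5] = 7; i = -1
j=0: v[0]=13 > 7 → no swap
j=1: v[1]=14 > 7 → no swap
j=2: v[2]=10 > 7 → no swap
j=3: v[3]=11 > 7 → no swap
j=4: v[4]=5 ≤ 7 → i=0, swap v[0],v[4] → 5 14 10 11 13 7
final swap v[1],v[5] → 5 7 10 11 13 14; return 1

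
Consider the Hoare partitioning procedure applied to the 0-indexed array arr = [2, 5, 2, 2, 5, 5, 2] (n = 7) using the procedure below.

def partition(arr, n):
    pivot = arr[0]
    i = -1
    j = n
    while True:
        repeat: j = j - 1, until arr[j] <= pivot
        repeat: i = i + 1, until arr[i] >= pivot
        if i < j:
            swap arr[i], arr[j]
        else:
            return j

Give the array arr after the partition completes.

[2, 2, 2, 5, 5, 5, 2]

pivot = arr[0] = 2; i = -1, j = 7
j→6 (arr[6]=2≤2), i→0 (arr[0]=2≥2); i<j, swap → [2, 5, 2, 2, 5, 5, 2]
j→3 (arr[3]=2≤2), i→1 (arr[1]=5≥2); i<j, swap → [2, 2, 2, 5, 5, 5, 2]
j→2, i→2; i≥j, return j=2. arr = [2, 2, 2, 5, 5, 5, 2]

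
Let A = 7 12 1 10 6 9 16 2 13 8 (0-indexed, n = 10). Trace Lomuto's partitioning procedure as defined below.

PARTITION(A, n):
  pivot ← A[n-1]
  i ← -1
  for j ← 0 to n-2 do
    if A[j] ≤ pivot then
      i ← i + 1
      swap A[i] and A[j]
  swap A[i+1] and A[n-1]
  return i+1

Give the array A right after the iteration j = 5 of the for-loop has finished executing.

7 1 6 10 12 9 16 2 13 8

pivot = A[9] = 8; i = -1
j=0: A[0]=7 ≤ 8 → i=0, swap A[0],A[0] (no change) → 7 12 1 10 6 9 16 2 13 8
j=1: A[1]=12 > 8 → no swap
j=2: A[2]=1 ≤ 8 → i=1, swap A[1],A[2] → 7 1 12 10 6 9 16 2 13 8
j=3: A[3]=10 > 8 → no swap
j=4: A[4]=6 ≤ 8 → i=2, swap A[2],A[4] → 7 1 6 10 12 9 16 2 13 8
j=5: A[5]=9 > 8 → no swap
(after j=5) A = 7 1 6 10 12 9 16 2 13 8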